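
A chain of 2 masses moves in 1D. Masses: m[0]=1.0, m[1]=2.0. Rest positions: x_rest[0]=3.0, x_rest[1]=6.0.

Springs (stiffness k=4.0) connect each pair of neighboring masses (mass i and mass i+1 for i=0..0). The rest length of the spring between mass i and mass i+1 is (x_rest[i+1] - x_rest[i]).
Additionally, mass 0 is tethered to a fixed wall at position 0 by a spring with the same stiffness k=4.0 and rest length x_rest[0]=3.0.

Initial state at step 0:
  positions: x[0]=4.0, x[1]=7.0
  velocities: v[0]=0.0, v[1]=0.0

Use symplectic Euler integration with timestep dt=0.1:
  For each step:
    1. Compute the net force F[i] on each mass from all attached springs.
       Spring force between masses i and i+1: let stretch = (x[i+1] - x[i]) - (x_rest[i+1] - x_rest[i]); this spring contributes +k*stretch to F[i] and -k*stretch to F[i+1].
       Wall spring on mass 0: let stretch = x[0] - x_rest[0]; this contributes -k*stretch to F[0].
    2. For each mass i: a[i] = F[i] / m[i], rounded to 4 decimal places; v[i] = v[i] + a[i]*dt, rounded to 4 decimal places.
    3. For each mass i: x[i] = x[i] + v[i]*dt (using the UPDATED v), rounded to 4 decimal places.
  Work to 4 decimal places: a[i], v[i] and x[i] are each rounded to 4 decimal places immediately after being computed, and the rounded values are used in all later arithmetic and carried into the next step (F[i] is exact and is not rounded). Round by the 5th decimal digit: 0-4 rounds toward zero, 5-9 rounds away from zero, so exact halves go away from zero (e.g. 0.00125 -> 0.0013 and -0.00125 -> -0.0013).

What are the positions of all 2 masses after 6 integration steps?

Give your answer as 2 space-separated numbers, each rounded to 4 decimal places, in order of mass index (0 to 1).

Answer: 3.3610 6.9504

Derivation:
Step 0: x=[4.0000 7.0000] v=[0.0000 0.0000]
Step 1: x=[3.9600 7.0000] v=[-0.4000 0.0000]
Step 2: x=[3.8832 6.9992] v=[-0.7680 -0.0080]
Step 3: x=[3.7757 6.9961] v=[-1.0749 -0.0312]
Step 4: x=[3.6460 6.9886] v=[-1.2970 -0.0753]
Step 5: x=[3.5042 6.9742] v=[-1.4184 -0.1438]
Step 6: x=[3.3610 6.9504] v=[-1.4321 -0.2378]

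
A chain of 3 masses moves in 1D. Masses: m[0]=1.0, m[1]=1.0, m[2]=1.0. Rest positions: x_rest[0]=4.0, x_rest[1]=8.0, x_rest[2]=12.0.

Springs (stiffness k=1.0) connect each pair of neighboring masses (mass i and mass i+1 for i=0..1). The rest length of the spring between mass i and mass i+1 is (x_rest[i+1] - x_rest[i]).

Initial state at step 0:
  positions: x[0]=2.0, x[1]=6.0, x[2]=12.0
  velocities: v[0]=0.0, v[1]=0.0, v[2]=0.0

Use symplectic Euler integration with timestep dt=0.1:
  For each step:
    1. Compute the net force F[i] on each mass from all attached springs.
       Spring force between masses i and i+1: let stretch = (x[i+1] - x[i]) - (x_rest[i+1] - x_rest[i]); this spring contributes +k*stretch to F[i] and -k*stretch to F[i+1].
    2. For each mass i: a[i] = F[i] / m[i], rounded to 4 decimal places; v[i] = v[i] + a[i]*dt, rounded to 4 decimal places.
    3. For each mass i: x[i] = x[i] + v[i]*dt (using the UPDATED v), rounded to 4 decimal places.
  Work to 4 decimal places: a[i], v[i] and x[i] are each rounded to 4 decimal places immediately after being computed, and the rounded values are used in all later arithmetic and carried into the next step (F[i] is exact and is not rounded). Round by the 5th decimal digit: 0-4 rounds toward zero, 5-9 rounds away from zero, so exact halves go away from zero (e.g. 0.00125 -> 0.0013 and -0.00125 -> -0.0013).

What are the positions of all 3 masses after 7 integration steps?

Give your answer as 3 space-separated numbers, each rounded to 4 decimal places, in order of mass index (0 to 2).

Answer: 2.0236 6.4881 11.4884

Derivation:
Step 0: x=[2.0000 6.0000 12.0000] v=[0.0000 0.0000 0.0000]
Step 1: x=[2.0000 6.0200 11.9800] v=[0.0000 0.2000 -0.2000]
Step 2: x=[2.0002 6.0594 11.9404] v=[0.0020 0.3940 -0.3960]
Step 3: x=[2.0010 6.1170 11.8820] v=[0.0079 0.5762 -0.5841]
Step 4: x=[2.0030 6.1911 11.8059] v=[0.0195 0.7411 -0.7606]
Step 5: x=[2.0068 6.2795 11.7137] v=[0.0383 0.8838 -0.9221]
Step 6: x=[2.0134 6.3795 11.6072] v=[0.0656 1.0000 -1.0655]
Step 7: x=[2.0236 6.4881 11.4884] v=[0.1022 1.0862 -1.1883]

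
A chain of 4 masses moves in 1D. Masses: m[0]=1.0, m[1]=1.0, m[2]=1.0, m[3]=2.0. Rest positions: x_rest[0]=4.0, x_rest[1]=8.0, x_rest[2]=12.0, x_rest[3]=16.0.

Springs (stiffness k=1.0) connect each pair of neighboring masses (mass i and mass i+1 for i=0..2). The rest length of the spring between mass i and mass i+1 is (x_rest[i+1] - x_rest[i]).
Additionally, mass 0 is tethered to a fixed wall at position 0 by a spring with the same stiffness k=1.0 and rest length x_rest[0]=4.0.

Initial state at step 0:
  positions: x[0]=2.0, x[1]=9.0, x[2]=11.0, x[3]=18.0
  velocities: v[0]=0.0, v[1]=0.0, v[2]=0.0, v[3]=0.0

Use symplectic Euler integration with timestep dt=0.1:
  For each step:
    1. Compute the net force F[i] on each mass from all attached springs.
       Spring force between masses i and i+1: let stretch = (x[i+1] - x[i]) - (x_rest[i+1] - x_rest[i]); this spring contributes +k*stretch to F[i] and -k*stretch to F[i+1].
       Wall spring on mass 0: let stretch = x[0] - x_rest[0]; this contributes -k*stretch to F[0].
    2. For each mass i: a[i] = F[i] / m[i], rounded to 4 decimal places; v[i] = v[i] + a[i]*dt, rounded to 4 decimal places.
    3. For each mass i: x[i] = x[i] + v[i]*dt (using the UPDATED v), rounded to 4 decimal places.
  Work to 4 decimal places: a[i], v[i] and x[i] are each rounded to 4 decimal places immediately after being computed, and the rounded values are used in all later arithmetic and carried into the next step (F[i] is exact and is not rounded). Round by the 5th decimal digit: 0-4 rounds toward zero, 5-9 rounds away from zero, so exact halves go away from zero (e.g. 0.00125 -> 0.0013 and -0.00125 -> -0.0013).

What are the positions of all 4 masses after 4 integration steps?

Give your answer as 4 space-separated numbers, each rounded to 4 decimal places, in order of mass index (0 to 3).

Step 0: x=[2.0000 9.0000 11.0000 18.0000] v=[0.0000 0.0000 0.0000 0.0000]
Step 1: x=[2.0500 8.9500 11.0500 17.9850] v=[0.5000 -0.5000 0.5000 -0.1500]
Step 2: x=[2.1485 8.8520 11.1484 17.9553] v=[0.9850 -0.9800 0.9835 -0.2968]
Step 3: x=[2.2926 8.7099 11.2919 17.9116] v=[1.4405 -1.4207 1.4346 -0.4372]
Step 4: x=[2.4779 8.5295 11.4757 17.8548] v=[1.8530 -1.8042 1.8384 -0.5682]

Answer: 2.4779 8.5295 11.4757 17.8548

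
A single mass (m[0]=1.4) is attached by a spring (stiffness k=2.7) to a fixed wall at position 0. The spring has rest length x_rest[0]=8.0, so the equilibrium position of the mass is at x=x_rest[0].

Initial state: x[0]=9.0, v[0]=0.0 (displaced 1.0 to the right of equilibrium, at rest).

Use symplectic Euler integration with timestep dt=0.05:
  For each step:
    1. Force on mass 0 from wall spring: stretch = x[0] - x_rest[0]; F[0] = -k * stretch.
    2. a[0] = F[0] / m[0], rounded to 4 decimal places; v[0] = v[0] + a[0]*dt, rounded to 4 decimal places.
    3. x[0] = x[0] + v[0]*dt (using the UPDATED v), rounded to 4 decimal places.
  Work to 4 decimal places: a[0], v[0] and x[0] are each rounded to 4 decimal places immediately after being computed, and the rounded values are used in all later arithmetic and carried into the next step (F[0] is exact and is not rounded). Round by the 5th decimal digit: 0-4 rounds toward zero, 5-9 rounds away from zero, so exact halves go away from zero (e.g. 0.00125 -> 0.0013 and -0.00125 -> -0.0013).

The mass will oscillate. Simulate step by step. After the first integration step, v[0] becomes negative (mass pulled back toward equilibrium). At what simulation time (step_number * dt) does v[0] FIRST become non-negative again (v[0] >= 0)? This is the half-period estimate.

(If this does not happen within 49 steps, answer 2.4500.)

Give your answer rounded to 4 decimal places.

Answer: 2.3000

Derivation:
Step 0: x=[9.0000] v=[0.0000]
Step 1: x=[8.9952] v=[-0.0964]
Step 2: x=[8.9856] v=[-0.1924]
Step 3: x=[8.9712] v=[-0.2874]
Step 4: x=[8.9521] v=[-0.3811]
Step 5: x=[8.9285] v=[-0.4729]
Step 6: x=[8.9004] v=[-0.5624]
Step 7: x=[8.8679] v=[-0.6492]
Step 8: x=[8.8313] v=[-0.7329]
Step 9: x=[8.7906] v=[-0.8131]
Step 10: x=[8.7461] v=[-0.8893]
Step 11: x=[8.6980] v=[-0.9612]
Step 12: x=[8.6466] v=[-1.0285]
Step 13: x=[8.5921] v=[-1.0909]
Step 14: x=[8.5347] v=[-1.1480]
Step 15: x=[8.4747] v=[-1.1996]
Step 16: x=[8.4124] v=[-1.2454]
Step 17: x=[8.3481] v=[-1.2852]
Step 18: x=[8.2822] v=[-1.3188]
Step 19: x=[8.2149] v=[-1.3460]
Step 20: x=[8.1466] v=[-1.3667]
Step 21: x=[8.0776] v=[-1.3808]
Step 22: x=[8.0082] v=[-1.3883]
Step 23: x=[7.9387] v=[-1.3891]
Step 24: x=[7.8695] v=[-1.3832]
Step 25: x=[7.8010] v=[-1.3706]
Step 26: x=[7.7334] v=[-1.3514]
Step 27: x=[7.6671] v=[-1.3257]
Step 28: x=[7.6024] v=[-1.2936]
Step 29: x=[7.5396] v=[-1.2553]
Step 30: x=[7.4791] v=[-1.2109]
Step 31: x=[7.4211] v=[-1.1607]
Step 32: x=[7.3659] v=[-1.1049]
Step 33: x=[7.3137] v=[-1.0438]
Step 34: x=[7.2648] v=[-0.9776]
Step 35: x=[7.2195] v=[-0.9067]
Step 36: x=[7.1779] v=[-0.8314]
Step 37: x=[7.1403] v=[-0.7521]
Step 38: x=[7.1068] v=[-0.6692]
Step 39: x=[7.0776] v=[-0.5831]
Step 40: x=[7.0529] v=[-0.4942]
Step 41: x=[7.0328] v=[-0.4029]
Step 42: x=[7.0173] v=[-0.3096]
Step 43: x=[7.0066] v=[-0.2148]
Step 44: x=[7.0007] v=[-0.1190]
Step 45: x=[6.9996] v=[-0.0226]
Step 46: x=[7.0033] v=[0.0739]
First v>=0 after going negative at step 46, time=2.3000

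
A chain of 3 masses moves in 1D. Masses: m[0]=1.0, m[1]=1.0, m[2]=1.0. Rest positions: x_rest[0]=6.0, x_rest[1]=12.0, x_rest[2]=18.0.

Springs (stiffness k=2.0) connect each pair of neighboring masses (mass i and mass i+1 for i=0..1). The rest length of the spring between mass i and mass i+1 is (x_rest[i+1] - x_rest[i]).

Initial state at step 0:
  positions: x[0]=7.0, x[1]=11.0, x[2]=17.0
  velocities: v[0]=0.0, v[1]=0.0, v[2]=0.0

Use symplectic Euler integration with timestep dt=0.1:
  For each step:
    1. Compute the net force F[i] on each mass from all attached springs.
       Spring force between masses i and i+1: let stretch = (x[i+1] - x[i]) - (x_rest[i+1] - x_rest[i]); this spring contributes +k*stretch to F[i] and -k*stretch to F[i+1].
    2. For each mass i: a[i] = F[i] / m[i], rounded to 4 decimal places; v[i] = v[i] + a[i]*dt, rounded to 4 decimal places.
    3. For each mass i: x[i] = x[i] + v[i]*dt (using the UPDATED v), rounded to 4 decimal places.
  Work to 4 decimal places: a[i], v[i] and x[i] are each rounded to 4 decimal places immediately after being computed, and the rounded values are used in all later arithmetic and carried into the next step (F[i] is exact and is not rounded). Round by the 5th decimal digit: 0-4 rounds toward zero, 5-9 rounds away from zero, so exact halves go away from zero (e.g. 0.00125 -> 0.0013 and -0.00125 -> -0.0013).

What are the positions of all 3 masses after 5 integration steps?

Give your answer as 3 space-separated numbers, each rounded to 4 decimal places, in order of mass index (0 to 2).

Answer: 6.4538 11.5200 17.0262

Derivation:
Step 0: x=[7.0000 11.0000 17.0000] v=[0.0000 0.0000 0.0000]
Step 1: x=[6.9600 11.0400 17.0000] v=[-0.4000 0.4000 0.0000]
Step 2: x=[6.8816 11.1176 17.0008] v=[-0.7840 0.7760 0.0080]
Step 3: x=[6.7679 11.2281 17.0039] v=[-1.1368 1.1054 0.0314]
Step 4: x=[6.6234 11.3650 17.0115] v=[-1.4448 1.3685 0.0762]
Step 5: x=[6.4538 11.5200 17.0262] v=[-1.6965 1.5495 0.1469]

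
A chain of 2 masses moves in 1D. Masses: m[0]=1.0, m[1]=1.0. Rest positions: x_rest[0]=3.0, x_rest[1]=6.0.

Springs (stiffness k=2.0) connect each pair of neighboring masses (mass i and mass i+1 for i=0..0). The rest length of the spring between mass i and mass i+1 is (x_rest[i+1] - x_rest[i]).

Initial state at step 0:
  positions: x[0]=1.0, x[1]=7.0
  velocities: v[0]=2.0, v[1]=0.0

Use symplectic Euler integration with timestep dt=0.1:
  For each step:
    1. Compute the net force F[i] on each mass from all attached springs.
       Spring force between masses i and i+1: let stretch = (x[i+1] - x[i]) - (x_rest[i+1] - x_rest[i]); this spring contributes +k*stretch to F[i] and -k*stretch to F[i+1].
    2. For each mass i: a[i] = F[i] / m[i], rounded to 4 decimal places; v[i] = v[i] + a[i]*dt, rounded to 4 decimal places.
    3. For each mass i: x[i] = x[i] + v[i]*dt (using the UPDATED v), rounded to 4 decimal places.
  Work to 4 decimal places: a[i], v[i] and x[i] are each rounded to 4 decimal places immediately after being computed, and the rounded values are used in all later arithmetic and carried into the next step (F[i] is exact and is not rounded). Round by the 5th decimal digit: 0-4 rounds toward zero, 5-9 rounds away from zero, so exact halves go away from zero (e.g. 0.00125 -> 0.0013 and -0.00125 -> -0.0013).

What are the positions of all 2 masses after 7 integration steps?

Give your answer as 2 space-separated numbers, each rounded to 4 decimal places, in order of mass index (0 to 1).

Step 0: x=[1.0000 7.0000] v=[2.0000 0.0000]
Step 1: x=[1.2600 6.9400] v=[2.6000 -0.6000]
Step 2: x=[1.5736 6.8264] v=[3.1360 -1.1360]
Step 3: x=[1.9323 6.6677] v=[3.5866 -1.5866]
Step 4: x=[2.3257 6.4743] v=[3.9337 -1.9337]
Step 5: x=[2.7420 6.2580] v=[4.1634 -2.1634]
Step 6: x=[3.1687 6.0313] v=[4.2666 -2.2666]
Step 7: x=[3.5926 5.8074] v=[4.2391 -2.2391]

Answer: 3.5926 5.8074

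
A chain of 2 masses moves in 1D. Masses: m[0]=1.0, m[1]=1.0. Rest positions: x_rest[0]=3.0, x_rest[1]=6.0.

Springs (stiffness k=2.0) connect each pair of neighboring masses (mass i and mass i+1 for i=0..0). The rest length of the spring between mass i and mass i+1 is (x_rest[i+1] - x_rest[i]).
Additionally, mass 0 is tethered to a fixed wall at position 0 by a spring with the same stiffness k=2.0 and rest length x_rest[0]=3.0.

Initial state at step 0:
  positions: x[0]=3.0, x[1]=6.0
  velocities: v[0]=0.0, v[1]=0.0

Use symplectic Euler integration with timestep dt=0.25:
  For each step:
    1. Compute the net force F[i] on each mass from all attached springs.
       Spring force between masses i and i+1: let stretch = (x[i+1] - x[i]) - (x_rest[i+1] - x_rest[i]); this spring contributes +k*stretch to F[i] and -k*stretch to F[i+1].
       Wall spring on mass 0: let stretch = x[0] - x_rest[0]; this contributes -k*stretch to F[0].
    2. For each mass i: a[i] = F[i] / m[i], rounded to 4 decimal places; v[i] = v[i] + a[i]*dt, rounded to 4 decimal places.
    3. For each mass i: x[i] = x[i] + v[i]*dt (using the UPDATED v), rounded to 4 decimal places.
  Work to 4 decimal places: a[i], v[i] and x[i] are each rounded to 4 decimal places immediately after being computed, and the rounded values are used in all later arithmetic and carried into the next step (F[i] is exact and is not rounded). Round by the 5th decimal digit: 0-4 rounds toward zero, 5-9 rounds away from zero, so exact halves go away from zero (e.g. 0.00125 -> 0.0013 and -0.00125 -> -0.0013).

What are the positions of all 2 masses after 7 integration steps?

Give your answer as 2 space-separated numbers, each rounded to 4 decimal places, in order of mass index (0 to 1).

Step 0: x=[3.0000 6.0000] v=[0.0000 0.0000]
Step 1: x=[3.0000 6.0000] v=[0.0000 0.0000]
Step 2: x=[3.0000 6.0000] v=[0.0000 0.0000]
Step 3: x=[3.0000 6.0000] v=[0.0000 0.0000]
Step 4: x=[3.0000 6.0000] v=[0.0000 0.0000]
Step 5: x=[3.0000 6.0000] v=[0.0000 0.0000]
Step 6: x=[3.0000 6.0000] v=[0.0000 0.0000]
Step 7: x=[3.0000 6.0000] v=[0.0000 0.0000]

Answer: 3.0000 6.0000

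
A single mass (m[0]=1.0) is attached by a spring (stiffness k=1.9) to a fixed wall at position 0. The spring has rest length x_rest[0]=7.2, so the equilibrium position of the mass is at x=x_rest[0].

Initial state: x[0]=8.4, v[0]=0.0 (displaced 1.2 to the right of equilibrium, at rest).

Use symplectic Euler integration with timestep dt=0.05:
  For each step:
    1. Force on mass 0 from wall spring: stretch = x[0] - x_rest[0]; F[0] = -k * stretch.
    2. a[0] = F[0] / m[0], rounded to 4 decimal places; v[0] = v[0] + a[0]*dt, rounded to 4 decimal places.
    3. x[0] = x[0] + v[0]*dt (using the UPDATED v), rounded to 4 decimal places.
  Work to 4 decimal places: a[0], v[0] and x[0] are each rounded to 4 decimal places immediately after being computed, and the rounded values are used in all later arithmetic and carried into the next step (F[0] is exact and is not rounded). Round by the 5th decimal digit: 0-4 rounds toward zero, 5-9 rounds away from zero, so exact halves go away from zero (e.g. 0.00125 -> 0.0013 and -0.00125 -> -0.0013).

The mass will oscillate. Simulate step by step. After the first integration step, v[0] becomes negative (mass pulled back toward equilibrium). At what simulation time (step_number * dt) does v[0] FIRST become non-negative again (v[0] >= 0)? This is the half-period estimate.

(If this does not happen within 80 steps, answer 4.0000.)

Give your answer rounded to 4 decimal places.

Answer: 2.3000

Derivation:
Step 0: x=[8.4000] v=[0.0000]
Step 1: x=[8.3943] v=[-0.1140]
Step 2: x=[8.3829] v=[-0.2275]
Step 3: x=[8.3659] v=[-0.3399]
Step 4: x=[8.3434] v=[-0.4507]
Step 5: x=[8.3154] v=[-0.5593]
Step 6: x=[8.2821] v=[-0.6653]
Step 7: x=[8.2437] v=[-0.7681]
Step 8: x=[8.2003] v=[-0.8673]
Step 9: x=[8.1522] v=[-0.9623]
Step 10: x=[8.0996] v=[-1.0528]
Step 11: x=[8.0427] v=[-1.1383]
Step 12: x=[7.9818] v=[-1.2184]
Step 13: x=[7.9172] v=[-1.2927]
Step 14: x=[7.8492] v=[-1.3608]
Step 15: x=[7.7781] v=[-1.4225]
Step 16: x=[7.7042] v=[-1.4774]
Step 17: x=[7.6279] v=[-1.5253]
Step 18: x=[7.5496] v=[-1.5660]
Step 19: x=[7.4696] v=[-1.5992]
Step 20: x=[7.3884] v=[-1.6248]
Step 21: x=[7.3063] v=[-1.6427]
Step 22: x=[7.2237] v=[-1.6528]
Step 23: x=[7.1409] v=[-1.6551]
Step 24: x=[7.0584] v=[-1.6495]
Step 25: x=[6.9766] v=[-1.6361]
Step 26: x=[6.8959] v=[-1.6149]
Step 27: x=[6.8166] v=[-1.5860]
Step 28: x=[6.7391] v=[-1.5496]
Step 29: x=[6.6638] v=[-1.5058]
Step 30: x=[6.5911] v=[-1.4549]
Step 31: x=[6.5212] v=[-1.3971]
Step 32: x=[6.4546] v=[-1.3326]
Step 33: x=[6.3915] v=[-1.2618]
Step 34: x=[6.3323] v=[-1.1850]
Step 35: x=[6.2772] v=[-1.1026]
Step 36: x=[6.2265] v=[-1.0149]
Step 37: x=[6.1804] v=[-0.9224]
Step 38: x=[6.1391] v=[-0.8255]
Step 39: x=[6.1029] v=[-0.7247]
Step 40: x=[6.0719] v=[-0.6205]
Step 41: x=[6.0462] v=[-0.5133]
Step 42: x=[6.0260] v=[-0.4037]
Step 43: x=[6.0114] v=[-0.2922]
Step 44: x=[6.0024] v=[-0.1793]
Step 45: x=[5.9991] v=[-0.0655]
Step 46: x=[6.0015] v=[0.0486]
First v>=0 after going negative at step 46, time=2.3000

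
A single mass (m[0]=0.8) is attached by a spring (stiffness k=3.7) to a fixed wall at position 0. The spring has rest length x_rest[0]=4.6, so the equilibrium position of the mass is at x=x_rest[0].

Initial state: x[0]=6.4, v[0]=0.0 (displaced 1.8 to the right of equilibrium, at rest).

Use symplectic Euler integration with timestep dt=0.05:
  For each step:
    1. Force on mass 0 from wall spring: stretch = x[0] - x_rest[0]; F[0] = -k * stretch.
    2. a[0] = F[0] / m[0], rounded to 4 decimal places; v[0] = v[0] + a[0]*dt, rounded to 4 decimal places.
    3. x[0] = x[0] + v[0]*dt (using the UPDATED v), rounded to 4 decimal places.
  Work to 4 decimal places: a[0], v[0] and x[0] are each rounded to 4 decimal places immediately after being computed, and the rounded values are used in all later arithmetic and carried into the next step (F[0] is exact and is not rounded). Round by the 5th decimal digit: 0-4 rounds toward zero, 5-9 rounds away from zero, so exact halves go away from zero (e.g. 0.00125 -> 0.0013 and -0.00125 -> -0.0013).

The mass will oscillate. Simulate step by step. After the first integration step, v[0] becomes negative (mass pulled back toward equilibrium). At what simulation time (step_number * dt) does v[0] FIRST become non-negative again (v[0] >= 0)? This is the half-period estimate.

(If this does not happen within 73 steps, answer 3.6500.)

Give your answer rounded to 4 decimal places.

Step 0: x=[6.4000] v=[0.0000]
Step 1: x=[6.3792] v=[-0.4163]
Step 2: x=[6.3378] v=[-0.8277]
Step 3: x=[6.2763] v=[-1.2296]
Step 4: x=[6.1954] v=[-1.6172]
Step 5: x=[6.0961] v=[-1.9861]
Step 6: x=[5.9795] v=[-2.3321]
Step 7: x=[5.8469] v=[-2.6511]
Step 8: x=[5.6999] v=[-2.9394]
Step 9: x=[5.5402] v=[-3.1938]
Step 10: x=[5.3696] v=[-3.4112]
Step 11: x=[5.1901] v=[-3.5892]
Step 12: x=[5.0038] v=[-3.7257]
Step 13: x=[4.8128] v=[-3.8191]
Step 14: x=[4.6194] v=[-3.8683]
Step 15: x=[4.4258] v=[-3.8728]
Step 16: x=[4.2342] v=[-3.8325]
Step 17: x=[4.0468] v=[-3.7479]
Step 18: x=[3.8658] v=[-3.6200]
Step 19: x=[3.6933] v=[-3.4502]
Step 20: x=[3.5313] v=[-3.2405]
Step 21: x=[3.3816] v=[-2.9934]
Step 22: x=[3.2460] v=[-2.7116]
Step 23: x=[3.1261] v=[-2.3985]
Step 24: x=[3.0232] v=[-2.0577]
Step 25: x=[2.9385] v=[-1.6931]
Step 26: x=[2.8731] v=[-1.3089]
Step 27: x=[2.8276] v=[-0.9096]
Step 28: x=[2.8026] v=[-0.4997]
Step 29: x=[2.7984] v=[-0.0841]
Step 30: x=[2.8150] v=[0.3325]
First v>=0 after going negative at step 30, time=1.5000

Answer: 1.5000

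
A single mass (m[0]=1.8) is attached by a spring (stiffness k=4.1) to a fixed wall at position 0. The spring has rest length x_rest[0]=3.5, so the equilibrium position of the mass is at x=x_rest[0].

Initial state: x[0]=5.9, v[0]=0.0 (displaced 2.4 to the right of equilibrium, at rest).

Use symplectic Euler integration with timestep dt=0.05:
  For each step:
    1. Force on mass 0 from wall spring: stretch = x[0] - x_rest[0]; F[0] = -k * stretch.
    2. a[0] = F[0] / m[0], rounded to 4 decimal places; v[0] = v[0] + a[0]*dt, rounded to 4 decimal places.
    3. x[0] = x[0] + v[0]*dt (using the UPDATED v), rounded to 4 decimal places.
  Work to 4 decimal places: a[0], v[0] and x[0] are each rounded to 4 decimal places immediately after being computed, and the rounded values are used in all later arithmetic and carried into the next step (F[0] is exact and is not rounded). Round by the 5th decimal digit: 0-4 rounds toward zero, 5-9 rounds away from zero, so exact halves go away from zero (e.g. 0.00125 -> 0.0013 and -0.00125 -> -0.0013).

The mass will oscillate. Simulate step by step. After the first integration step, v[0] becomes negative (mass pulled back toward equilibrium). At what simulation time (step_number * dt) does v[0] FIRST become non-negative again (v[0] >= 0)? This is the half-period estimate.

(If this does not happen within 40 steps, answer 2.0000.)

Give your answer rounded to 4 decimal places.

Answer: 2.0000

Derivation:
Step 0: x=[5.9000] v=[0.0000]
Step 1: x=[5.8863] v=[-0.2733]
Step 2: x=[5.8590] v=[-0.5451]
Step 3: x=[5.8183] v=[-0.8138]
Step 4: x=[5.7644] v=[-1.0778]
Step 5: x=[5.6976] v=[-1.3357]
Step 6: x=[5.6183] v=[-1.5860]
Step 7: x=[5.5269] v=[-1.8273]
Step 8: x=[5.4240] v=[-2.0581]
Step 9: x=[5.3101] v=[-2.2772]
Step 10: x=[5.1859] v=[-2.4834]
Step 11: x=[5.0521] v=[-2.6754]
Step 12: x=[4.9095] v=[-2.8522]
Step 13: x=[4.7589] v=[-3.0127]
Step 14: x=[4.6011] v=[-3.1561]
Step 15: x=[4.4370] v=[-3.2815]
Step 16: x=[4.2676] v=[-3.3882]
Step 17: x=[4.0938] v=[-3.4756]
Step 18: x=[3.9166] v=[-3.5432]
Step 19: x=[3.7371] v=[-3.5906]
Step 20: x=[3.5562] v=[-3.6176]
Step 21: x=[3.3750] v=[-3.6240]
Step 22: x=[3.1945] v=[-3.6098]
Step 23: x=[3.0158] v=[-3.5750]
Step 24: x=[2.8398] v=[-3.5199]
Step 25: x=[2.6676] v=[-3.4447]
Step 26: x=[2.5001] v=[-3.3499]
Step 27: x=[2.3383] v=[-3.2360]
Step 28: x=[2.1831] v=[-3.1037]
Step 29: x=[2.0354] v=[-2.9537]
Step 30: x=[1.8961] v=[-2.7869]
Step 31: x=[1.7659] v=[-2.6042]
Step 32: x=[1.6456] v=[-2.4067]
Step 33: x=[1.5358] v=[-2.1955]
Step 34: x=[1.4372] v=[-1.9718]
Step 35: x=[1.3504] v=[-1.7369]
Step 36: x=[1.2758] v=[-1.4921]
Step 37: x=[1.2139] v=[-1.2388]
Step 38: x=[1.1650] v=[-0.9784]
Step 39: x=[1.1294] v=[-0.7125]
Step 40: x=[1.1073] v=[-0.4425]
v[0] did not become non-negative within 40 steps; using fallback time=2.0000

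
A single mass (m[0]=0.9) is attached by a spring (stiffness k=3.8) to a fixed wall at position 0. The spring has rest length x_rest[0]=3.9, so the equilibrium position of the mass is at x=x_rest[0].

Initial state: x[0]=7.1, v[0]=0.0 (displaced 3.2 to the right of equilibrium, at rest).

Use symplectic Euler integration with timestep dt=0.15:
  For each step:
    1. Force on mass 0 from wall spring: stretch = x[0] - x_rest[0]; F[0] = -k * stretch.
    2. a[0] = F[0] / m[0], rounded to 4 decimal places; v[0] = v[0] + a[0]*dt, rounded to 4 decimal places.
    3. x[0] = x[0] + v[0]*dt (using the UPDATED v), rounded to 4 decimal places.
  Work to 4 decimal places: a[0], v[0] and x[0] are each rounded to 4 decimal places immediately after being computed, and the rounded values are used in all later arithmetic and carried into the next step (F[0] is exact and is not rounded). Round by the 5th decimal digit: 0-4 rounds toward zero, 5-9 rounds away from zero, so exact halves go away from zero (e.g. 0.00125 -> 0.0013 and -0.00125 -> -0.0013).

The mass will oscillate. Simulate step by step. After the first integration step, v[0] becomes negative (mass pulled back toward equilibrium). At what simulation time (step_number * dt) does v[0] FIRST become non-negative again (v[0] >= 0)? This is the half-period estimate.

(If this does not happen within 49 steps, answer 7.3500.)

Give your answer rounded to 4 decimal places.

Answer: 1.6500

Derivation:
Step 0: x=[7.1000] v=[0.0000]
Step 1: x=[6.7960] v=[-2.0267]
Step 2: x=[6.2169] v=[-3.8608]
Step 3: x=[5.4177] v=[-5.3282]
Step 4: x=[4.4743] v=[-6.2894]
Step 5: x=[3.4763] v=[-6.6531]
Step 6: x=[2.5186] v=[-6.3848]
Step 7: x=[1.6921] v=[-5.5099]
Step 8: x=[1.0754] v=[-4.1116]
Step 9: x=[0.7270] v=[-2.3227]
Step 10: x=[0.6800] v=[-0.3131]
Step 11: x=[0.9389] v=[1.7262]
First v>=0 after going negative at step 11, time=1.6500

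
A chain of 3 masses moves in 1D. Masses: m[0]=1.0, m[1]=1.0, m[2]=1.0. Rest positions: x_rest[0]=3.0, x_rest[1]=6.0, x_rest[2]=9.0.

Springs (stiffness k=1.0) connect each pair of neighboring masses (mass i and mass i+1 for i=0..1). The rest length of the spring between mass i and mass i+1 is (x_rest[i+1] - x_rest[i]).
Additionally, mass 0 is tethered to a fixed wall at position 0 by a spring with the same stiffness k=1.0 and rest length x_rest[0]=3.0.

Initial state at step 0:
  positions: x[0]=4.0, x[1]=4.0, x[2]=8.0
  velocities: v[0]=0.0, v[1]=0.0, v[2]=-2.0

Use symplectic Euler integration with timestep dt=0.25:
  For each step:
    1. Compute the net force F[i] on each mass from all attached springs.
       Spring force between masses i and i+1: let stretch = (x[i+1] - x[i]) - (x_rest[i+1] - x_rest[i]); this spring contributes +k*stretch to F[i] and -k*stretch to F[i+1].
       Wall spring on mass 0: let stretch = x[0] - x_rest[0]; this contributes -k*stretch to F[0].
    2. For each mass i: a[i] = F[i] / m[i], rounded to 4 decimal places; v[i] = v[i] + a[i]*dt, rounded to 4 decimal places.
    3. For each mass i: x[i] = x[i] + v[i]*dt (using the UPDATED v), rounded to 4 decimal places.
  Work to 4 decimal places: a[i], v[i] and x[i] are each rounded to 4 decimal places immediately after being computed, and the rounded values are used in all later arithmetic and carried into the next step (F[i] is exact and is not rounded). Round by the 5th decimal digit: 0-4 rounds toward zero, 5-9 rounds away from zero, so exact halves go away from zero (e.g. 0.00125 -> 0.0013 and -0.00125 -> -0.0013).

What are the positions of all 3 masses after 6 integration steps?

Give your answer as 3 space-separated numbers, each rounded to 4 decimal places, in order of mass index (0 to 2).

Answer: 1.2602 5.6822 5.6214

Derivation:
Step 0: x=[4.0000 4.0000 8.0000] v=[0.0000 0.0000 -2.0000]
Step 1: x=[3.7500 4.2500 7.4375] v=[-1.0000 1.0000 -2.2500]
Step 2: x=[3.2969 4.6680 6.8633] v=[-1.8125 1.6719 -2.2969]
Step 3: x=[2.7234 5.1375 6.3394] v=[-2.2940 1.8780 -2.0957]
Step 4: x=[2.1306 5.5313 5.9279] v=[-2.3713 1.5750 -1.6462]
Step 5: x=[1.6172 5.7373 5.6791] v=[-2.0538 0.8240 -0.9954]
Step 6: x=[1.2602 5.6822 5.6214] v=[-1.4281 -0.2206 -0.2309]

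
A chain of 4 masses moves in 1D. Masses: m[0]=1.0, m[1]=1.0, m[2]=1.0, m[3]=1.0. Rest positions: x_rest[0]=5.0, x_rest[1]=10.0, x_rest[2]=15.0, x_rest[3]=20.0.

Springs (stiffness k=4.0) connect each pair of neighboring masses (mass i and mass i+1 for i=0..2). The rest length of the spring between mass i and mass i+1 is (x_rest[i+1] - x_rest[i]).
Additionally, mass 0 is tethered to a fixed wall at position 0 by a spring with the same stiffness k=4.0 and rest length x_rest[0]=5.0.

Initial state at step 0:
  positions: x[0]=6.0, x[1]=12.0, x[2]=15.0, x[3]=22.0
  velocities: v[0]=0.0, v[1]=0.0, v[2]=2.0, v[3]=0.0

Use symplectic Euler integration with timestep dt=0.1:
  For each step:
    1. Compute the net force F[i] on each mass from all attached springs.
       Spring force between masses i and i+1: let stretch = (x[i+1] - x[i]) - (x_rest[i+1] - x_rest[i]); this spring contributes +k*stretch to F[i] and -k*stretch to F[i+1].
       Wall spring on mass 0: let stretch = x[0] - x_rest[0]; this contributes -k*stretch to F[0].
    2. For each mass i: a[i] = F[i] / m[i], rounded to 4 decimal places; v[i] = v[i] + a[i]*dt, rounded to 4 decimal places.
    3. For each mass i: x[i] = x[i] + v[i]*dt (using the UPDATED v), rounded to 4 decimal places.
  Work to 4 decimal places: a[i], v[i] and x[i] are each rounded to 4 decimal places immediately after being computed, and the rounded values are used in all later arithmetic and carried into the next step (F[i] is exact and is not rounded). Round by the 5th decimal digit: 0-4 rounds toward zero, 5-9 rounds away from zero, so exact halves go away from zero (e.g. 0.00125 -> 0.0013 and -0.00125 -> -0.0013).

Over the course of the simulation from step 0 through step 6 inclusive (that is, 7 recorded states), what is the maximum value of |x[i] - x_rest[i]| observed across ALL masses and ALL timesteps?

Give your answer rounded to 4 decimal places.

Answer: 2.8534

Derivation:
Step 0: x=[6.0000 12.0000 15.0000 22.0000] v=[0.0000 0.0000 2.0000 0.0000]
Step 1: x=[6.0000 11.8800 15.3600 21.9200] v=[0.0000 -1.2000 3.6000 -0.8000]
Step 2: x=[5.9952 11.6640 15.8432 21.7776] v=[-0.0480 -2.1600 4.8320 -1.4240]
Step 3: x=[5.9773 11.3884 16.3966 21.5978] v=[-0.1786 -2.7558 5.5341 -1.7978]
Step 4: x=[5.9368 11.0967 16.9577 21.4100] v=[-0.4051 -2.9170 5.6113 -1.8783]
Step 5: x=[5.8652 10.8330 17.4625 21.2441] v=[-0.7159 -2.6366 5.0478 -1.6592]
Step 6: x=[5.7577 10.6358 17.8534 21.1269] v=[-1.0749 -1.9719 3.9086 -1.1718]
Max displacement = 2.8534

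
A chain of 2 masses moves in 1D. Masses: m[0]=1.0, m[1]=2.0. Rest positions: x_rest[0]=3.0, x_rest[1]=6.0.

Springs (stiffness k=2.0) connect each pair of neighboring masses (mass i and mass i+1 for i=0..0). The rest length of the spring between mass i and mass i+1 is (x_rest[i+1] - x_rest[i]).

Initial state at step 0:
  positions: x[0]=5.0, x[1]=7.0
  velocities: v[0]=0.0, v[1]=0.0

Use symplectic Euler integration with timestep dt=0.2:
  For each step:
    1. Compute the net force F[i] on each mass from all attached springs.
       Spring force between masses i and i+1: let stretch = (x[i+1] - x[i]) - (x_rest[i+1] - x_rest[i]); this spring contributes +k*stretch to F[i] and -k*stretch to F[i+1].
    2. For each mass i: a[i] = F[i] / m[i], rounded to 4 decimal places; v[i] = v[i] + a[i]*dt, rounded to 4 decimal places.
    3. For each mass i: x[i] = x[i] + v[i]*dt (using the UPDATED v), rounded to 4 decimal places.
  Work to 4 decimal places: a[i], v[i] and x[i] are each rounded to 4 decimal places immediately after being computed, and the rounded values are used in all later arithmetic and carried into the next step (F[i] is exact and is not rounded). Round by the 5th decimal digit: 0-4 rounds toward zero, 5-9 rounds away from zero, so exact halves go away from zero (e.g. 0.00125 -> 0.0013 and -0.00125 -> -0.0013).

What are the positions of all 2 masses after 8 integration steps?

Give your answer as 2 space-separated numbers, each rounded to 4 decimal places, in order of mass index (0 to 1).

Step 0: x=[5.0000 7.0000] v=[0.0000 0.0000]
Step 1: x=[4.9200 7.0400] v=[-0.4000 0.2000]
Step 2: x=[4.7696 7.1152] v=[-0.7520 0.3760]
Step 3: x=[4.5668 7.2166] v=[-1.0138 0.5069]
Step 4: x=[4.3360 7.3320] v=[-1.1539 0.5769]
Step 5: x=[4.1049 7.4475] v=[-1.1555 0.5777]
Step 6: x=[3.9012 7.5493] v=[-1.0185 0.5092]
Step 7: x=[3.7493 7.6252] v=[-0.7593 0.3796]
Step 8: x=[3.6675 7.6661] v=[-0.4089 0.2044]

Answer: 3.6675 7.6661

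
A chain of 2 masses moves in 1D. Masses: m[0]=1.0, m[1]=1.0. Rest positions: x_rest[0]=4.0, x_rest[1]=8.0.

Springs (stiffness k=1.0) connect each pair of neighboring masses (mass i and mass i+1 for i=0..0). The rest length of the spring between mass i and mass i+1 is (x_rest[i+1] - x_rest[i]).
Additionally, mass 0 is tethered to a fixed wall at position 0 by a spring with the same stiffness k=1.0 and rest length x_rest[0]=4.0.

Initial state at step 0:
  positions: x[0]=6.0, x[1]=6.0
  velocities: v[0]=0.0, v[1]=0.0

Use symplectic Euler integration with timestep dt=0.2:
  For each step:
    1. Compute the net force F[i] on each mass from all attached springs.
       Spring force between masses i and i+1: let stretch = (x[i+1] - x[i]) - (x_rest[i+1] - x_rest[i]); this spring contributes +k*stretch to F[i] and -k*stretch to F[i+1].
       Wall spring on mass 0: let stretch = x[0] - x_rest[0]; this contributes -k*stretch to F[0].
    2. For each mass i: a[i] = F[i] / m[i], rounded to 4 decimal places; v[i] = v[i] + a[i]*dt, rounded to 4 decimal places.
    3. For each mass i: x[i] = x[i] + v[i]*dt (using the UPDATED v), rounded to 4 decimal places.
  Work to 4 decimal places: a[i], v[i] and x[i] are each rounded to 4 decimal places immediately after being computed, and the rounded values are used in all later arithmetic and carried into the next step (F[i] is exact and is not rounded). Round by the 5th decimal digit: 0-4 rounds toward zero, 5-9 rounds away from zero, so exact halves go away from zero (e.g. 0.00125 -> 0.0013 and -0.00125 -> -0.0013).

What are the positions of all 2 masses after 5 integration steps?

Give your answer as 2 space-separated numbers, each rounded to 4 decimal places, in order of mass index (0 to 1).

Step 0: x=[6.0000 6.0000] v=[0.0000 0.0000]
Step 1: x=[5.7600 6.1600] v=[-1.2000 0.8000]
Step 2: x=[5.3056 6.4640] v=[-2.2720 1.5200]
Step 3: x=[4.6853 6.8817] v=[-3.1014 2.0883]
Step 4: x=[3.9655 7.3715] v=[-3.5992 2.4490]
Step 5: x=[3.2233 7.8851] v=[-3.7111 2.5678]

Answer: 3.2233 7.8851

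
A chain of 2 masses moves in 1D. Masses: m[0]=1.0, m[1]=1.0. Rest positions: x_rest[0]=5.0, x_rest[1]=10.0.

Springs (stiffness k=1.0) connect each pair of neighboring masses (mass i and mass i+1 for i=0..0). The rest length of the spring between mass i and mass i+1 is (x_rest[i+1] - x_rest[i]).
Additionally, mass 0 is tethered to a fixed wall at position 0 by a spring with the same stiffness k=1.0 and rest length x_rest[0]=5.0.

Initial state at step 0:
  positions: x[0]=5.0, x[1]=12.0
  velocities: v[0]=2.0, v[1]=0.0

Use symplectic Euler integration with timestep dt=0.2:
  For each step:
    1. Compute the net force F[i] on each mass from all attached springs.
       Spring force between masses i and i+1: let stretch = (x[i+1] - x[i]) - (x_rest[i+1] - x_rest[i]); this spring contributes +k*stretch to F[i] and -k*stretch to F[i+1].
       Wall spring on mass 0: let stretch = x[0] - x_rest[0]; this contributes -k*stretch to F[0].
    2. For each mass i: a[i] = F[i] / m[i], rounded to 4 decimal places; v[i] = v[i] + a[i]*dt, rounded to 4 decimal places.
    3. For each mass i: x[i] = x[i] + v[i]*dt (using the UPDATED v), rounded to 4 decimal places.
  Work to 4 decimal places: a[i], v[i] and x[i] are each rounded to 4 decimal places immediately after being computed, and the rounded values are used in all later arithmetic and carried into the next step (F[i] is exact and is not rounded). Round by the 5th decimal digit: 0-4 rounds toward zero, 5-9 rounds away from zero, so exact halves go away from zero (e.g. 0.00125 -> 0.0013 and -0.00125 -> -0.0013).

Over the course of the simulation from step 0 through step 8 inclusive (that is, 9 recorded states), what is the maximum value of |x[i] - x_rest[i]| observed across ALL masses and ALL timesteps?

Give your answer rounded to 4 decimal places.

Answer: 2.6016

Derivation:
Step 0: x=[5.0000 12.0000] v=[2.0000 0.0000]
Step 1: x=[5.4800 11.9200] v=[2.4000 -0.4000]
Step 2: x=[5.9984 11.7824] v=[2.5920 -0.6880]
Step 3: x=[6.5082 11.6134] v=[2.5491 -0.8448]
Step 4: x=[6.9619 11.4402] v=[2.2685 -0.8658]
Step 5: x=[7.3163 11.2879] v=[1.7718 -0.7615]
Step 6: x=[7.5369 11.1767] v=[1.1029 -0.5558]
Step 7: x=[7.6016 11.1199] v=[0.3235 -0.2838]
Step 8: x=[7.5030 11.1224] v=[-0.4932 0.0125]
Max displacement = 2.6016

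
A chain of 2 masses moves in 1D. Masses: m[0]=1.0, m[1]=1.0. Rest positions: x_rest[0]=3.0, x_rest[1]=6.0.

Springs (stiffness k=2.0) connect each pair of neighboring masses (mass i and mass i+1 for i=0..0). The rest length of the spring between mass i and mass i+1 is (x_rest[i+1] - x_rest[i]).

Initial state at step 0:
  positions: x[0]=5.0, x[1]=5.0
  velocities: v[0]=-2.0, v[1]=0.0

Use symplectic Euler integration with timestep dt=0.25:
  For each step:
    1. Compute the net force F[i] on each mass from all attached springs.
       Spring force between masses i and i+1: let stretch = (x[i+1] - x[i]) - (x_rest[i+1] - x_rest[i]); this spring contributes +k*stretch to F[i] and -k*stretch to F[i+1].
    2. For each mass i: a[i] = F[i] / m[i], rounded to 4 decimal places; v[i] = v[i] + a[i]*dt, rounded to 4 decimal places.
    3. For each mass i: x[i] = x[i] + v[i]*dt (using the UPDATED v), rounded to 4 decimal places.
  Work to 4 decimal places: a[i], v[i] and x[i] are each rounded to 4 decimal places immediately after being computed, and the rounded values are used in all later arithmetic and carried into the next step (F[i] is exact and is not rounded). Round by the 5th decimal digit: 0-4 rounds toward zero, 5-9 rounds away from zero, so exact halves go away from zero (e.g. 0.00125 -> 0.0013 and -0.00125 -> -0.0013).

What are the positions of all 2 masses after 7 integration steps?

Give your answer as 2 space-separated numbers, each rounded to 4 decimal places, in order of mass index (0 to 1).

Step 0: x=[5.0000 5.0000] v=[-2.0000 0.0000]
Step 1: x=[4.1250 5.3750] v=[-3.5000 1.5000]
Step 2: x=[3.0313 5.9688] v=[-4.3750 2.3750]
Step 3: x=[1.9297 6.5704] v=[-4.4063 2.4063]
Step 4: x=[1.0332 6.9669] v=[-3.5860 1.5860]
Step 5: x=[0.5034 6.9967] v=[-2.1192 0.1192]
Step 6: x=[0.4103 6.5898] v=[-0.3726 -1.6275]
Step 7: x=[0.7146 5.7855] v=[1.2172 -3.2173]

Answer: 0.7146 5.7855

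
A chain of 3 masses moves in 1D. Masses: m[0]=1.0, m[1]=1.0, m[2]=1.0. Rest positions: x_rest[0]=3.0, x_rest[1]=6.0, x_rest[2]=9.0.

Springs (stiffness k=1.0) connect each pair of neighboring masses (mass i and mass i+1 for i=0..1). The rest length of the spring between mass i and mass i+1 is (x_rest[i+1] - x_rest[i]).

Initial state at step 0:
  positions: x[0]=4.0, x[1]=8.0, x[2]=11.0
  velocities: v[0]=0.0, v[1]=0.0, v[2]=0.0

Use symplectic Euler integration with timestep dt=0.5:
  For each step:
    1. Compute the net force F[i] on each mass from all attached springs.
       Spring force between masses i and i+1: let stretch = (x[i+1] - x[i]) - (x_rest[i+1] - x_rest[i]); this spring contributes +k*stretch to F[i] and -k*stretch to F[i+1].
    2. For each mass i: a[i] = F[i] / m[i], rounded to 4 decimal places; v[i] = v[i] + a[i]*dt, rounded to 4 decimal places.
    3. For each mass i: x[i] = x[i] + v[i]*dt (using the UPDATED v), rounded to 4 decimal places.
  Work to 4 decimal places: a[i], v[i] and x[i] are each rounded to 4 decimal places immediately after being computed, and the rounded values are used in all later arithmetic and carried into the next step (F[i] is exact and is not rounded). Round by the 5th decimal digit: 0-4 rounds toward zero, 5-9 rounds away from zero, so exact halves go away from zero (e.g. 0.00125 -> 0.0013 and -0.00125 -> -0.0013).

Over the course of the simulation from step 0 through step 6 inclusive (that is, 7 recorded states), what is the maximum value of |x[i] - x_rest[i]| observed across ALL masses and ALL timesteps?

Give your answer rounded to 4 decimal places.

Step 0: x=[4.0000 8.0000 11.0000] v=[0.0000 0.0000 0.0000]
Step 1: x=[4.2500 7.7500 11.0000] v=[0.5000 -0.5000 0.0000]
Step 2: x=[4.6250 7.4375 10.9375] v=[0.7500 -0.6250 -0.1250]
Step 3: x=[4.9532 7.2969 10.7500] v=[0.6563 -0.2813 -0.3750]
Step 4: x=[5.1173 7.4336 10.4492] v=[0.3282 0.2734 -0.6016]
Step 5: x=[5.1105 7.7452 10.1445] v=[-0.0137 0.6231 -0.6094]
Step 6: x=[5.0123 7.9979 9.9900] v=[-0.1964 0.5054 -0.3091]
Max displacement = 2.1173

Answer: 2.1173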